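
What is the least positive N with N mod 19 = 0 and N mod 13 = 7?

228

x ≡ 7 (mod 13) gives x ∈ {7, 20, 33, 46, 59, 72, 85, 98, …}.
The first of these with x mod 19 = 0 is 228.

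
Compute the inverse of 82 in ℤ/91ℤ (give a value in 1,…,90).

82·10 = 820 = 9·91 + 1, so 82⁻¹ ≡ 10 (mod 91).

10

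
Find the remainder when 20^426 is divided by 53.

43

Successive squares of 20 mod 53: 20^1≡20, 20^2≡29, 20^4≡46, 20^8≡49, 20^16≡16, 20^32≡44, 20^64≡28, 20^128≡42, 20^256≡15.
426 = 2 + 8 + 32 + 128 + 256, so 20^426 ≡ 29·49·44·42·15 ≡ 43 (mod 53).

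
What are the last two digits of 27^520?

01

Successive squares of 27 mod 100: 27^1≡27, 27^2≡29, 27^4≡41, 27^8≡81, 27^16≡61, 27^32≡21, 27^64≡41, 27^128≡81, 27^256≡61, 27^512≡21.
Since 520 = 8 + 512 in binary, 27^520 ≡ 81·21 ≡ 1 (mod 100).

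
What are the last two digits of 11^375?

51

Successive squares of 11 mod 100: 11^1≡11, 11^2≡21, 11^4≡41, 11^8≡81, 11^16≡61, 11^32≡21, 11^64≡41, 11^128≡81, 11^256≡61.
375 = 1 + 2 + 4 + 16 + 32 + 64 + 256, so 11^375 ≡ 11·21·41·61·21·41·61 ≡ 51 (mod 100).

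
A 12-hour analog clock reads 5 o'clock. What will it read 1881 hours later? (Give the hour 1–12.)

1881 mod 12 = 9 (since 156·12 = 1872).
5 + 9 → 2 on a 12-hour dial.

2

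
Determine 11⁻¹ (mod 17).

11·14 = 154 = 9·17 + 1, so 11⁻¹ ≡ 14 (mod 17).

14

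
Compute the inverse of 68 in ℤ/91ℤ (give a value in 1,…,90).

87

91 = 1·68 + 23
68 = 2·23 + 22
23 = 1·22 + 1
22 = 22·1 + 0
Back-substituting gives 68·87 ≡ 1 (mod 91).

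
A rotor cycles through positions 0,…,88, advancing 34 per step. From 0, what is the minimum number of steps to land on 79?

73

The inverse of 34 mod 89 is 55 (since 34·55 = 1870 ≡ 1).
Multiplying both sides by 55: x ≡ 55·79 = 4345 ≡ 73 (mod 89).
Check: 34·73 = 2482 = 27·89 + 79.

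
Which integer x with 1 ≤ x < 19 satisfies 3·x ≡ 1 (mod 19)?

13

3·13 = 39 = 2·19 + 1, so 3⁻¹ ≡ 13 (mod 19).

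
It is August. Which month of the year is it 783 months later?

November

783 = 65·12 + 3, so 783 mod 12 = 3.
August + 3 months → November.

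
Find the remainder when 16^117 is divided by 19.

1

Successive squares of 16 mod 19: 16^1≡16, 16^2≡9, 16^4≡5, 16^8≡6, 16^16≡17, 16^32≡4, 16^64≡16.
Since 117 = 1 + 4 + 16 + 32 + 64 in binary, 16^117 ≡ 16·5·17·4·16 ≡ 1 (mod 19).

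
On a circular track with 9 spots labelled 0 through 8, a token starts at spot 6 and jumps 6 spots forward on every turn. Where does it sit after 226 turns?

226·6 = 1356.
1356 − 150·9 = 6, so 1356 ≡ 6 (mod 9).
(6 + 6) mod 9 = 3.

3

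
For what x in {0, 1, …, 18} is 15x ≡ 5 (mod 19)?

The inverse of 15 mod 19 is 14 (since 15·14 = 210 ≡ 1).
Multiplying both sides by 14: x ≡ 14·5 = 70 ≡ 13 (mod 19).
Check: 15·13 = 195 = 10·19 + 5.

13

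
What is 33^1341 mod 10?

Powers of 3 mod 10 repeat with period 4: 3, 9, 7, 1.
1341 mod 4 = 1, so the last digit matches 3^1 = 3.

3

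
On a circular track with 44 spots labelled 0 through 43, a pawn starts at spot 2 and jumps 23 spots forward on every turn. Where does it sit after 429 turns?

13

429·23 = 9867.
9867 mod 44 = 11 (since 224·44 = 9856).
(2 + 11) mod 44 = 13.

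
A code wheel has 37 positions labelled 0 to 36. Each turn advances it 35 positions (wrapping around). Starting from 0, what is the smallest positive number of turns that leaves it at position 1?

35·18 = 630 = 17·37 + 1, so 35⁻¹ ≡ 18 (mod 37).

18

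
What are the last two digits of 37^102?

By repeated squaring mod 100: 37^1≡37, 37^2≡69, 37^4≡61, 37^8≡21, 37^16≡41, 37^32≡81, 37^64≡61.
Since 102 = 2 + 4 + 32 + 64 in binary, 37^102 ≡ 69·61·81·61 ≡ 69 (mod 100).

69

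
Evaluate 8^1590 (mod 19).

Successive squares of 8 mod 19: 8^1≡8, 8^2≡7, 8^4≡11, 8^8≡7, 8^16≡11, 8^32≡7, 8^64≡11, 8^128≡7, 8^256≡11, 8^512≡7, 8^1024≡11.
1590 = 2 + 4 + 16 + 32 + 512 + 1024, so 8^1590 ≡ 7·11·11·7·7·11 ≡ 1 (mod 19).

1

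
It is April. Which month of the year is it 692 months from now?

December

692 − 57·12 = 8, so 692 ≡ 8 (mod 12).
April + 8 months → December.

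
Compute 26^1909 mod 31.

Successive squares of 26 mod 31: 26^1≡26, 26^2≡25, 26^4≡5, 26^8≡25, 26^16≡5, 26^32≡25, 26^64≡5, 26^128≡25, 26^256≡5, 26^512≡25, 26^1024≡5.
Since 1909 = 1 + 4 + 16 + 32 + 64 + 256 + 512 + 1024 in binary, 26^1909 ≡ 26·5·5·25·5·5·25·5 ≡ 26 (mod 31).

26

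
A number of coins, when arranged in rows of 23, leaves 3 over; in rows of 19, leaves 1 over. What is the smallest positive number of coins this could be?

210

x ≡ 1 (mod 19) gives x ∈ {1, 20, 39, 58, 77, 96, 115, 134, …}.
The first of these with x mod 23 = 3 is 210.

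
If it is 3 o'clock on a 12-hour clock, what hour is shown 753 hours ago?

753 = 62·12 + 9, so 753 mod 12 = 9.
3 − 9 → 6 on a 12-hour dial.

6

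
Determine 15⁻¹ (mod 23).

20

15·20 = 300 = 13·23 + 1, so 15⁻¹ ≡ 20 (mod 23).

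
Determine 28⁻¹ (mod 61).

61 = 2·28 + 5
28 = 5·5 + 3
5 = 1·3 + 2
3 = 1·2 + 1
2 = 2·1 + 0
Back-substituting gives 28·24 ≡ 1 (mod 61).

24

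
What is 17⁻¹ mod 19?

17·9 = 153 = 8·19 + 1, so 17⁻¹ ≡ 9 (mod 19).

9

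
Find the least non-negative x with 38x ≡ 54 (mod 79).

38⁻¹ ≡ 52 (mod 79) because 38·52 = 1976 = 25·79 + 1.
So x ≡ 52·54 = 2808 ≡ 43 (mod 79).

43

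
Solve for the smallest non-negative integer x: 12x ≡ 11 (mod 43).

26

12⁻¹ ≡ 18 (mod 43) because 12·18 = 216 = 5·43 + 1.
Multiplying both sides by 18: x ≡ 18·11 = 198 ≡ 26 (mod 43).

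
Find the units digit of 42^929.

The units digit of 42^n cycles with period 4: 2, 4, 8, 6, …
929 mod 4 = 1, so the last digit matches 2^1 = 2.

2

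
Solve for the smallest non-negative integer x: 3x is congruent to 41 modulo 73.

38

3⁻¹ ≡ 49 (mod 73) because 3·49 = 147 = 2·73 + 1.
Multiplying both sides by 49: x ≡ 49·41 = 2009 ≡ 38 (mod 73).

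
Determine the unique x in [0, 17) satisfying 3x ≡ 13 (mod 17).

The inverse of 3 mod 17 is 6 (since 3·6 = 18 ≡ 1).
So x ≡ 6·13 = 78 ≡ 10 (mod 17).

10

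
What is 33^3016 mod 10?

1

Powers of 3 mod 10 repeat with period 4: 3, 9, 7, 1.
3016 mod 4 = 0, so the last digit matches 3^4 = 1.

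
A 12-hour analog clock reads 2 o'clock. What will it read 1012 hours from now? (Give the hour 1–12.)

1012 = 84·12 + 4, so 1012 mod 12 = 4.
2 + 4 → 6 on a 12-hour dial.

6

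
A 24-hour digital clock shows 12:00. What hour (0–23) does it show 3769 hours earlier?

11

Dividing 3769 by 24 gives quotient 157 and remainder 1.
(12 − 1) mod 24 = 11.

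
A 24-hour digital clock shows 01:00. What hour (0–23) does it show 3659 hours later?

12

3659 = 152·24 + 11, so 3659 mod 24 = 11.
(1 + 11) mod 24 = 12.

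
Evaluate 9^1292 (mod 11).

4

Square-and-reduce mod 11: 9^1≡9, 9^2≡4, 9^4≡5, 9^8≡3, 9^16≡9, 9^32≡4, 9^64≡5, 9^128≡3, 9^256≡9, 9^512≡4, 9^1024≡5.
Since 1292 = 4 + 8 + 256 + 1024 in binary, 9^1292 ≡ 5·3·9·5 ≡ 4 (mod 11).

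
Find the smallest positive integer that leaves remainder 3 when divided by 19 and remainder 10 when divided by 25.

x ≡ 3 (mod 19) gives x ∈ {3, 22, 41, 60}.
The first of these with x mod 25 = 10 is 60.

60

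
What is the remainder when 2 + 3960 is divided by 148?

114

3960 mod 148 = 112 (since 26·148 = 3848).
(2 + 112) mod 148 = 114.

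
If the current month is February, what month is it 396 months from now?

February

396 − 33·12 = 0, so 396 ≡ 0 (mod 12).
February + 0 months → February.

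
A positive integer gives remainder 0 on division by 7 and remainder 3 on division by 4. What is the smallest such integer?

7

x ≡ 3 (mod 4) gives x ∈ {3, 7}.
The first of these with x mod 7 = 0 is 7.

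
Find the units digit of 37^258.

The units digit of 37^n cycles with period 4: 7, 9, 3, 1, …
258 mod 4 = 2, so the last digit matches 7^2 = 9.

9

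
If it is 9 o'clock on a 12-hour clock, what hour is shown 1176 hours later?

9

1176 = 98·12 + 0, so 1176 mod 12 = 0.
9 + 0 → 9 on a 12-hour dial.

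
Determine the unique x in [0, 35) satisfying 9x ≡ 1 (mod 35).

The inverse of 9 mod 35 is 4 (since 9·4 = 36 ≡ 1).
So x ≡ 4·1 = 4 ≡ 4 (mod 35).
Check: 9·4 = 36 = 1·35 + 1.

4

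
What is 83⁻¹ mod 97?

97 = 1·83 + 14
83 = 5·14 + 13
14 = 1·13 + 1
13 = 13·1 + 0
Back-substituting gives 83·90 ≡ 1 (mod 97).

90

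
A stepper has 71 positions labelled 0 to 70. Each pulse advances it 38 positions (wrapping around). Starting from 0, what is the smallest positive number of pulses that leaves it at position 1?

43

38·43 = 1634 = 23·71 + 1, so 38⁻¹ ≡ 43 (mod 71).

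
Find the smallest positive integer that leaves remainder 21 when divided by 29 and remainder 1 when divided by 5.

x ≡ 1 (mod 5) gives x ∈ {1, 6, 11, 16, 21}.
The first of these with x mod 29 = 21 is 21.

21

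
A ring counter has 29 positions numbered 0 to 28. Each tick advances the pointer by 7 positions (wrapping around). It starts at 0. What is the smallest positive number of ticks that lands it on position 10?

18

7⁻¹ ≡ 25 (mod 29) because 7·25 = 175 = 6·29 + 1.
Multiplying both sides by 25: x ≡ 25·10 = 250 ≡ 18 (mod 29).
Check: 7·18 = 126 = 4·29 + 10.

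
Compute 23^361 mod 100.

Square-and-reduce mod 100: 23^1≡23, 23^2≡29, 23^4≡41, 23^8≡81, 23^16≡61, 23^32≡21, 23^64≡41, 23^128≡81, 23^256≡61.
361 = 1 + 8 + 32 + 64 + 256, so 23^361 ≡ 23·81·21·41·61 ≡ 23 (mod 100).

23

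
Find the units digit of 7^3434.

The units digit of 7^n cycles with period 4: 7, 9, 3, 1, …
3434 mod 4 = 2, so the last digit matches 7^2 = 9.

9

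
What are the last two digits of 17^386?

Square-and-reduce mod 100: 17^1≡17, 17^2≡89, 17^4≡21, 17^8≡41, 17^16≡81, 17^32≡61, 17^64≡21, 17^128≡41, 17^256≡81.
386 = 2 + 128 + 256, so 17^386 ≡ 89·41·81 ≡ 69 (mod 100).

69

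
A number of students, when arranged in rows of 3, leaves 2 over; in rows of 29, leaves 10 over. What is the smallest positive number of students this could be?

x ≡ 2 (mod 3) gives x ∈ {2, 5, 8, 11, 14, 17, 20, 23, …}.
The first of these with x mod 29 = 10 is 68.

68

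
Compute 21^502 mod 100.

Successive squares of 21 mod 100: 21^1≡21, 21^2≡41, 21^4≡81, 21^8≡61, 21^16≡21, 21^32≡41, 21^64≡81, 21^128≡61, 21^256≡21.
502 = 2 + 4 + 16 + 32 + 64 + 128 + 256, so 21^502 ≡ 41·81·21·41·81·61·21 ≡ 41 (mod 100).

41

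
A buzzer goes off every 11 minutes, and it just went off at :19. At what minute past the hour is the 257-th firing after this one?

26

257·11 = 2827.
Dividing 2827 by 60 gives quotient 47 and remainder 7.
(19 + 7) mod 60 = 26.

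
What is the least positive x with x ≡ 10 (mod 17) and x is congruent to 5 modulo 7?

Since 7·5 ≡ 1 (mod 17), take x = 5 + 7·((10−5)·5 mod 17) = 5 + 7·8 = 61.
Check: 61 mod 17 = 10, 61 mod 7 = 5.

61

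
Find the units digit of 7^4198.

9

The units digit of 7^n cycles with period 4: 7, 9, 3, 1, …
4198 leaves remainder 2 on division by 4, so 7^4198 ends in 9.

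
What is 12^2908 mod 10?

6

Last digits of 2^n: 2, 4, 8, 6 (period 4).
2908 leaves remainder 0 on division by 4, so 12^2908 ends in 6.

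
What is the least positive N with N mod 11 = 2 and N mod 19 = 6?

101

x ≡ 2 (mod 11) gives x ∈ {2, 13, 24, 35, 46, 57, 68, 79, …}.
The first of these with x mod 19 = 6 is 101.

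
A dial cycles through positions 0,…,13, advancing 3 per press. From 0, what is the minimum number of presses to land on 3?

1

The inverse of 3 mod 14 is 5 (since 3·5 = 15 ≡ 1).
Multiplying both sides by 5: x ≡ 5·3 = 15 ≡ 1 (mod 14).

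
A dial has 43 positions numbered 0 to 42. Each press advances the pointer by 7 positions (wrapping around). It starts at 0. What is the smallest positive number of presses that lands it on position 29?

The inverse of 7 mod 43 is 37 (since 7·37 = 259 ≡ 1).
So x ≡ 37·29 = 1073 ≡ 41 (mod 43).
Check: 7·41 = 287 = 6·43 + 29.

41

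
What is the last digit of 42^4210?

4

Last digits of 2^n: 2, 4, 8, 6 (period 4).
4210 leaves remainder 2 on division by 4, so 42^4210 ends in 4.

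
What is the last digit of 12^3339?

Last digits of 2^n: 2, 4, 8, 6 (period 4).
3339 mod 4 = 3, so the last digit matches 2^3 = 8.

8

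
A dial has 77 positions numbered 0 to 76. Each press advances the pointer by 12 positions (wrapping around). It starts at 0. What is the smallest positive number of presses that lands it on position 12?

1

The inverse of 12 mod 77 is 45 (since 12·45 = 540 ≡ 1).
Multiplying both sides by 45: x ≡ 45·12 = 540 ≡ 1 (mod 77).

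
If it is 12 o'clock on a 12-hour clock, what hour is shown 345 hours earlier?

3

345 − 28·12 = 9, so 345 ≡ 9 (mod 12).
12 − 9 → 3 on a 12-hour dial.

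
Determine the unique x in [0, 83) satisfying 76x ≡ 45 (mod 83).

41

The inverse of 76 mod 83 is 71 (since 76·71 = 5396 ≡ 1).
Multiplying both sides by 71: x ≡ 71·45 = 3195 ≡ 41 (mod 83).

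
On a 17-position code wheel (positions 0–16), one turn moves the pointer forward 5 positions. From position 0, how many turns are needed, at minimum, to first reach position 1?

5·7 = 35 = 2·17 + 1, so 5⁻¹ ≡ 7 (mod 17).

7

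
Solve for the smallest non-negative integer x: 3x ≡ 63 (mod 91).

The inverse of 3 mod 91 is 61 (since 3·61 = 183 ≡ 1).
Multiplying both sides by 61: x ≡ 61·63 = 3843 ≡ 21 (mod 91).

21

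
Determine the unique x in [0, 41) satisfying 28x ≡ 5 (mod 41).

28⁻¹ ≡ 22 (mod 41) because 28·22 = 616 = 15·41 + 1.
So x ≡ 22·5 = 110 ≡ 28 (mod 41).
Check: 28·28 = 784 = 19·41 + 5.

28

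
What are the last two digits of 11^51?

11

Successive squares of 11 mod 100: 11^1≡11, 11^2≡21, 11^4≡41, 11^8≡81, 11^16≡61, 11^32≡21.
Since 51 = 1 + 2 + 16 + 32 in binary, 11^51 ≡ 11·21·61·21 ≡ 11 (mod 100).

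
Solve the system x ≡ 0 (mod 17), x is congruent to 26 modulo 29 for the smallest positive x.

Since 29·10 ≡ 1 (mod 17), take x = 26 + 29·((0−26)·10 mod 17) = 26 + 29·12 = 374.
Check: 374 mod 17 = 0, 374 mod 29 = 26.

374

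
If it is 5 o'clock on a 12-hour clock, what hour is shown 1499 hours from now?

Dividing 1499 by 12 gives quotient 124 and remainder 11.
5 + 11 → 4 on a 12-hour dial.

4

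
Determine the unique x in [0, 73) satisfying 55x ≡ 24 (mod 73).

23

The inverse of 55 mod 73 is 4 (since 55·4 = 220 ≡ 1).
So x ≡ 4·24 = 96 ≡ 23 (mod 73).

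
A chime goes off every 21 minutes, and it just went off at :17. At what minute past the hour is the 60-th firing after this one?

17

60·21 = 1260.
1260 = 21·60 + 0, so 1260 mod 60 = 0.
(17 + 0) mod 60 = 17.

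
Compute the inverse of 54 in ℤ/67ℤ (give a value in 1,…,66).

36

54·36 = 1944 = 29·67 + 1, so 54⁻¹ ≡ 36 (mod 67).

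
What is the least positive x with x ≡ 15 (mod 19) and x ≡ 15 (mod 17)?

x ≡ 15 (mod 17) gives x ∈ {15}.
The first of these with x mod 19 = 15 is 15.

15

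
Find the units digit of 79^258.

1

Powers of 9 mod 10 repeat with period 2: 9, 1.
258 leaves remainder 0 on division by 2, so 79^258 ends in 1.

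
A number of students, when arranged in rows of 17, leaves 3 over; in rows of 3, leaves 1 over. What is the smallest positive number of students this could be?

Since 3·6 ≡ 1 (mod 17), take x = 1 + 3·((3−1)·6 mod 17) = 1 + 3·12 = 37.
Check: 37 mod 17 = 3, 37 mod 3 = 1.

37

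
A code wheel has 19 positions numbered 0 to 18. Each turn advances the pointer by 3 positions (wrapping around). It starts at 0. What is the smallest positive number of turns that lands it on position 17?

12

The inverse of 3 mod 19 is 13 (since 3·13 = 39 ≡ 1).
Multiplying both sides by 13: x ≡ 13·17 = 221 ≡ 12 (mod 19).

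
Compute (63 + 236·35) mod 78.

236·35 = 8260.
8260 − 105·78 = 70, so 8260 ≡ 70 (mod 78).
(63 + 70) mod 78 = 55.

55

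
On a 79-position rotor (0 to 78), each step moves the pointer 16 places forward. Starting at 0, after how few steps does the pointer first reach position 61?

The inverse of 16 mod 79 is 5 (since 16·5 = 80 ≡ 1).
So x ≡ 5·61 = 305 ≡ 68 (mod 79).
Check: 16·68 = 1088 = 13·79 + 61.

68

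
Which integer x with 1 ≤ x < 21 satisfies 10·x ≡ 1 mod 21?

21 = 2·10 + 1
10 = 10·1 + 0
Back-substituting gives 10·19 ≡ 1 (mod 21).

19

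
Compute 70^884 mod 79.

55

Square-and-reduce mod 79: 70^1≡70, 70^2≡2, 70^4≡4, 70^8≡16, 70^16≡19, 70^32≡45, 70^64≡50, 70^128≡51, 70^256≡73, 70^512≡36.
Since 884 = 4 + 16 + 32 + 64 + 256 + 512 in binary, 70^884 ≡ 4·19·45·50·73·36 ≡ 55 (mod 79).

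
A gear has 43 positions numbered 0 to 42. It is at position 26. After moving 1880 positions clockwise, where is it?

14

Dividing 1880 by 43 gives quotient 43 and remainder 31.
(26 + 31) mod 43 = 14.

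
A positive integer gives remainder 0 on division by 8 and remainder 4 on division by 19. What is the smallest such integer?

Since 19·3 ≡ 1 (mod 8), take x = 4 + 19·((0−4)·3 mod 8) = 4 + 19·4 = 80.
Check: 80 mod 8 = 0, 80 mod 19 = 4.

80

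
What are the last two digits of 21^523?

Square-and-reduce mod 100: 21^1≡21, 21^2≡41, 21^4≡81, 21^8≡61, 21^16≡21, 21^32≡41, 21^64≡81, 21^128≡61, 21^256≡21, 21^512≡41.
523 = 1 + 2 + 8 + 512, so 21^523 ≡ 21·41·61·41 ≡ 61 (mod 100).

61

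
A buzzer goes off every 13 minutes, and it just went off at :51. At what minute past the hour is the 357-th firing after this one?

12

357·13 = 4641.
4641 = 77·60 + 21, so 4641 mod 60 = 21.
(51 + 21) mod 60 = 12.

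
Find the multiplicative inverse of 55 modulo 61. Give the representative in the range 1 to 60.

61 = 1·55 + 6
55 = 9·6 + 1
6 = 6·1 + 0
Back-substituting gives 55·10 ≡ 1 (mod 61).

10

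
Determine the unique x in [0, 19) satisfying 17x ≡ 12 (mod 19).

17⁻¹ ≡ 9 (mod 19) because 17·9 = 153 = 8·19 + 1.
Multiplying both sides by 9: x ≡ 9·12 = 108 ≡ 13 (mod 19).

13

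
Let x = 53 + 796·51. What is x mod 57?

796·51 = 40596.
40596 − 712·57 = 12, so 40596 ≡ 12 (mod 57).
(53 + 12) mod 57 = 8.

8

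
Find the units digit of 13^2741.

Powers of 3 mod 10 repeat with period 4: 3, 9, 7, 1.
2741 mod 4 = 1, so the last digit matches 3^1 = 3.

3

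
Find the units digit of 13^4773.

3

The units digit of 13^n cycles with period 4: 3, 9, 7, 1, …
4773 mod 4 = 1, so the last digit matches 3^1 = 3.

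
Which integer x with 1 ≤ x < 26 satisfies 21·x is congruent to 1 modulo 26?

21·5 = 105 = 4·26 + 1, so 21⁻¹ ≡ 5 (mod 26).

5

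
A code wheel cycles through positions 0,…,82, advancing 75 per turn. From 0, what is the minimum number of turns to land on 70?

12

75⁻¹ ≡ 31 (mod 83) because 75·31 = 2325 = 28·83 + 1.
So x ≡ 31·70 = 2170 ≡ 12 (mod 83).
Check: 75·12 = 900 = 10·83 + 70.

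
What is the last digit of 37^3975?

Powers of 7 mod 10 repeat with period 4: 7, 9, 3, 1.
3975 mod 4 = 3, so the last digit matches 7^3 = 3.

3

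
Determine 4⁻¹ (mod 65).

49

4·49 = 196 = 3·65 + 1, so 4⁻¹ ≡ 49 (mod 65).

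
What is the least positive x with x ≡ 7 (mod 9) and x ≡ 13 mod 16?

x ≡ 7 (mod 9) gives x ∈ {7, 16, 25, 34, 43, 52, 61}.
The first of these with x mod 16 = 13 is 61.

61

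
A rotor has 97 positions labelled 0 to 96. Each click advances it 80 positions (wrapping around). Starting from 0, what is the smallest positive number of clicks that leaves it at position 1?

57

80·57 = 4560 = 47·97 + 1, so 80⁻¹ ≡ 57 (mod 97).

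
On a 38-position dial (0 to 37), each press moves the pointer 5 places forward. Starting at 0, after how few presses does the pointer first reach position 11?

The inverse of 5 mod 38 is 23 (since 5·23 = 115 ≡ 1).
So x ≡ 23·11 = 253 ≡ 25 (mod 38).

25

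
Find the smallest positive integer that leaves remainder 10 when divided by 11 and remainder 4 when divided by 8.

x ≡ 4 (mod 8) gives x ∈ {4, 12, 20, 28, 36, 44, 52, 60, …}.
The first of these with x mod 11 = 10 is 76.

76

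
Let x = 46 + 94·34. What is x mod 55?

94·34 = 3196.
3196 = 58·55 + 6, so 3196 mod 55 = 6.
(46 + 6) mod 55 = 52.

52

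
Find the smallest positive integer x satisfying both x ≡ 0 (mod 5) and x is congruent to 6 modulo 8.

Since 8·2 ≡ 1 (mod 5), take x = 6 + 8·((0−6)·2 mod 5) = 6 + 8·3 = 30.
Check: 30 mod 5 = 0, 30 mod 8 = 6.

30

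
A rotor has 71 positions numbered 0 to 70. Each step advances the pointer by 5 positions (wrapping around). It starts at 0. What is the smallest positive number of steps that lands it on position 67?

5⁻¹ ≡ 57 (mod 71) because 5·57 = 285 = 4·71 + 1.
So x ≡ 57·67 = 3819 ≡ 56 (mod 71).

56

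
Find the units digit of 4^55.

4

Last digits of 4^n: 4, 6 (period 2).
55 leaves remainder 1 on division by 2, so 4^55 ends in 4.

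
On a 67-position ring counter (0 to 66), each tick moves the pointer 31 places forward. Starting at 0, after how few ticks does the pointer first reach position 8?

31⁻¹ ≡ 13 (mod 67) because 31·13 = 403 = 6·67 + 1.
So x ≡ 13·8 = 104 ≡ 37 (mod 67).

37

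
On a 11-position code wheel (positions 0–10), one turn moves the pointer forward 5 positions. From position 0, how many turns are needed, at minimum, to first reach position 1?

9

11 = 2·5 + 1
5 = 5·1 + 0
Back-substituting gives 5·9 ≡ 1 (mod 11).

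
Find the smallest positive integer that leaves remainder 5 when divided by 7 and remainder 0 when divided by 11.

x ≡ 5 (mod 7) gives x ∈ {5, 12, 19, 26, 33}.
The first of these with x mod 11 = 0 is 33.

33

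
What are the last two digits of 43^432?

Square-and-reduce mod 100: 43^1≡43, 43^2≡49, 43^4≡1, 43^8≡1, 43^16≡1, 43^32≡1, 43^64≡1, 43^128≡1, 43^256≡1.
432 = 16 + 32 + 128 + 256, so 43^432 ≡ 1·1·1·1 ≡ 1 (mod 100).

01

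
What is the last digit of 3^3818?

Powers of 3 mod 10 repeat with period 4: 3, 9, 7, 1.
3818 leaves remainder 2 on division by 4, so 3^3818 ends in 9.

9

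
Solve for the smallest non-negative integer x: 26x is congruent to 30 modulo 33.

26⁻¹ ≡ 14 (mod 33) because 26·14 = 364 = 11·33 + 1.
Multiplying both sides by 14: x ≡ 14·30 = 420 ≡ 24 (mod 33).
Check: 26·24 = 624 = 18·33 + 30.

24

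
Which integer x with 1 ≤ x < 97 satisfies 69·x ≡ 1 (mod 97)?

97 = 1·69 + 28
69 = 2·28 + 13
28 = 2·13 + 2
13 = 6·2 + 1
2 = 2·1 + 0
Back-substituting gives 69·45 ≡ 1 (mod 97).

45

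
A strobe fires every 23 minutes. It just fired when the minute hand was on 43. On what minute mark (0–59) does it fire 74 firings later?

74·23 = 1702.
1702 mod 60 = 22 (since 28·60 = 1680).
(43 + 22) mod 60 = 5.

5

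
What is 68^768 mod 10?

6

The units digit of 68^n cycles with period 4: 8, 4, 2, 6, …
768 leaves remainder 0 on division by 4, so 68^768 ends in 6.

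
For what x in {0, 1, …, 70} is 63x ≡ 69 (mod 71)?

18

63⁻¹ ≡ 62 (mod 71) because 63·62 = 3906 = 55·71 + 1.
Multiplying both sides by 62: x ≡ 62·69 = 4278 ≡ 18 (mod 71).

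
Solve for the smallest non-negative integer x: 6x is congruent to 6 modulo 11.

1

The inverse of 6 mod 11 is 2 (since 6·2 = 12 ≡ 1).
Multiplying both sides by 2: x ≡ 2·6 = 12 ≡ 1 (mod 11).
Check: 6·1 = 6 = 0·11 + 6.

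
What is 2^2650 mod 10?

The units digit of 2^n cycles with period 4: 2, 4, 8, 6, …
2650 leaves remainder 2 on division by 4, so 2^2650 ends in 4.

4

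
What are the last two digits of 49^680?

01

Square-and-reduce mod 100: 49^1≡49, 49^2≡1, 49^4≡1, 49^8≡1, 49^16≡1, 49^32≡1, 49^64≡1, 49^128≡1, 49^256≡1, 49^512≡1.
680 = 8 + 32 + 128 + 512, so 49^680 ≡ 1·1·1·1 ≡ 1 (mod 100).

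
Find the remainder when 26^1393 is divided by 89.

31

Successive squares of 26 mod 89: 26^1≡26, 26^2≡53, 26^4≡50, 26^8≡8, 26^16≡64, 26^32≡2, 26^64≡4, 26^128≡16, 26^256≡78, 26^512≡32, 26^1024≡45.
Since 1393 = 1 + 16 + 32 + 64 + 256 + 1024 in binary, 26^1393 ≡ 26·64·2·4·78·45 ≡ 31 (mod 89).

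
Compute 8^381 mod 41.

8

By repeated squaring mod 41: 8^1≡8, 8^2≡23, 8^4≡37, 8^8≡16, 8^16≡10, 8^32≡18, 8^64≡37, 8^128≡16, 8^256≡10.
381 = 1 + 4 + 8 + 16 + 32 + 64 + 256, so 8^381 ≡ 8·37·16·10·18·37·10 ≡ 8 (mod 41).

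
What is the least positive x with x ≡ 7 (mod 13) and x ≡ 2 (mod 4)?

46

Since 4·10 ≡ 1 (mod 13), take x = 2 + 4·((7−2)·10 mod 13) = 2 + 4·11 = 46.
Check: 46 mod 13 = 7, 46 mod 4 = 2.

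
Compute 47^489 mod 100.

67

Successive squares of 47 mod 100: 47^1≡47, 47^2≡9, 47^4≡81, 47^8≡61, 47^16≡21, 47^32≡41, 47^64≡81, 47^128≡61, 47^256≡21.
Since 489 = 1 + 8 + 32 + 64 + 128 + 256 in binary, 47^489 ≡ 47·61·41·81·61·21 ≡ 67 (mod 100).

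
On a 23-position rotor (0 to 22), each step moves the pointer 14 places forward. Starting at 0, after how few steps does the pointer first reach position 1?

The inverse of 14 mod 23 is 5 (since 14·5 = 70 ≡ 1).
Multiplying both sides by 5: x ≡ 5·1 = 5 ≡ 5 (mod 23).

5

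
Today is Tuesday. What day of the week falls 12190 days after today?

Dividing 12190 by 7 gives quotient 1741 and remainder 3.
Tuesday + 3 days → Friday.

Friday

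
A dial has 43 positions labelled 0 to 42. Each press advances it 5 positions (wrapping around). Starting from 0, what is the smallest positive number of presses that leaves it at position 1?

5·26 = 130 = 3·43 + 1, so 5⁻¹ ≡ 26 (mod 43).

26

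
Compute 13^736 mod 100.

41

By repeated squaring mod 100: 13^1≡13, 13^2≡69, 13^4≡61, 13^8≡21, 13^16≡41, 13^32≡81, 13^64≡61, 13^128≡21, 13^256≡41, 13^512≡81.
736 = 32 + 64 + 128 + 512, so 13^736 ≡ 81·61·21·81 ≡ 41 (mod 100).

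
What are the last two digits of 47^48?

Square-and-reduce mod 100: 47^1≡47, 47^2≡9, 47^4≡81, 47^8≡61, 47^16≡21, 47^32≡41.
48 = 16 + 32, so 47^48 ≡ 21·41 ≡ 61 (mod 100).

61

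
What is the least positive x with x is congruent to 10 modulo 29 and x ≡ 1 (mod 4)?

97

Since 4·22 ≡ 1 (mod 29), take x = 1 + 4·((10−1)·22 mod 29) = 1 + 4·24 = 97.
Check: 97 mod 29 = 10, 97 mod 4 = 1.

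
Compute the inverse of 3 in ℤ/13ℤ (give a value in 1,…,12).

3·9 = 27 = 2·13 + 1, so 3⁻¹ ≡ 9 (mod 13).

9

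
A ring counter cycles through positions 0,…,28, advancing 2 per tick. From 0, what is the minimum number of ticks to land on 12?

6

2⁻¹ ≡ 15 (mod 29) because 2·15 = 30 = 1·29 + 1.
Multiplying both sides by 15: x ≡ 15·12 = 180 ≡ 6 (mod 29).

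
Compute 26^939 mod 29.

Square-and-reduce mod 29: 26^1≡26, 26^2≡9, 26^4≡23, 26^8≡7, 26^16≡20, 26^32≡23, 26^64≡7, 26^128≡20, 26^256≡23, 26^512≡7.
Since 939 = 1 + 2 + 8 + 32 + 128 + 256 + 512 in binary, 26^939 ≡ 26·9·7·23·20·23·7 ≡ 3 (mod 29).

3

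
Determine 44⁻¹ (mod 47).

44·31 = 1364 = 29·47 + 1, so 44⁻¹ ≡ 31 (mod 47).

31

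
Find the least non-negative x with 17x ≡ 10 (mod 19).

14

17⁻¹ ≡ 9 (mod 19) because 17·9 = 153 = 8·19 + 1.
Multiplying both sides by 9: x ≡ 9·10 = 90 ≡ 14 (mod 19).
Check: 17·14 = 238 = 12·19 + 10.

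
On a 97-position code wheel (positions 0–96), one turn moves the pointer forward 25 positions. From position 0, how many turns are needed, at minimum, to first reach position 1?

66

25·66 = 1650 = 17·97 + 1, so 25⁻¹ ≡ 66 (mod 97).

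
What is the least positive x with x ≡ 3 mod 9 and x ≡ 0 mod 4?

Since 4·7 ≡ 1 (mod 9), take x = 0 + 4·((3−0)·7 mod 9) = 0 + 4·3 = 12.
Check: 12 mod 9 = 3, 12 mod 4 = 0.

12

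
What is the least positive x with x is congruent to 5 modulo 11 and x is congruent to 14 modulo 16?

126

Since 16·9 ≡ 1 (mod 11), take x = 14 + 16·((5−14)·9 mod 11) = 14 + 16·7 = 126.
Check: 126 mod 11 = 5, 126 mod 16 = 14.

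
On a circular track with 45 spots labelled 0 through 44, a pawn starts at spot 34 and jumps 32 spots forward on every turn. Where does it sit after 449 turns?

449·32 = 14368.
14368 − 319·45 = 13, so 14368 ≡ 13 (mod 45).
(34 + 13) mod 45 = 2.

2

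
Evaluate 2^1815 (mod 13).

8

Square-and-reduce mod 13: 2^1≡2, 2^2≡4, 2^4≡3, 2^8≡9, 2^16≡3, 2^32≡9, 2^64≡3, 2^128≡9, 2^256≡3, 2^512≡9, 2^1024≡3.
Since 1815 = 1 + 2 + 4 + 16 + 256 + 512 + 1024 in binary, 2^1815 ≡ 2·4·3·3·3·9·3 ≡ 8 (mod 13).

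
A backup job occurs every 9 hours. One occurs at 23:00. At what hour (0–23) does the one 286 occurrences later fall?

286·9 = 2574.
2574 = 107·24 + 6, so 2574 mod 24 = 6.
(23 + 6) mod 24 = 5.

5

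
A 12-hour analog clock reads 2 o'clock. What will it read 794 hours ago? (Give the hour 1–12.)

794 − 66·12 = 2, so 794 ≡ 2 (mod 12).
2 − 2 → 12 on a 12-hour dial.

12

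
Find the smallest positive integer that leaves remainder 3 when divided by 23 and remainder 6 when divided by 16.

x ≡ 6 (mod 16) gives x ∈ {6, 22, 38, 54, 70, 86, 102, 118}.
The first of these with x mod 23 = 3 is 118.

118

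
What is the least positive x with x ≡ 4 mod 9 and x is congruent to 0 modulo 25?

Since 25·4 ≡ 1 (mod 9), take x = 0 + 25·((4−0)·4 mod 9) = 0 + 25·7 = 175.
Check: 175 mod 9 = 4, 175 mod 25 = 0.

175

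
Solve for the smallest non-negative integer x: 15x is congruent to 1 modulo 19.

15⁻¹ ≡ 14 (mod 19) because 15·14 = 210 = 11·19 + 1.
So x ≡ 14·1 = 14 ≡ 14 (mod 19).

14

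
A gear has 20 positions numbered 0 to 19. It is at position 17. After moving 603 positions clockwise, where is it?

Dividing 603 by 20 gives quotient 30 and remainder 3.
(17 + 3) mod 20 = 0.

0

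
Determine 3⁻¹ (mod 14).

14 = 4·3 + 2
3 = 1·2 + 1
2 = 2·1 + 0
Back-substituting gives 3·5 ≡ 1 (mod 14).

5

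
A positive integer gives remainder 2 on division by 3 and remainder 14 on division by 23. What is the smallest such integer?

x ≡ 2 (mod 3) gives x ∈ {2, 5, 8, 11, 14}.
The first of these with x mod 23 = 14 is 14.

14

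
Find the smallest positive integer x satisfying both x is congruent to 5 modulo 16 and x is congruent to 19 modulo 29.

309

Since 29·5 ≡ 1 (mod 16), take x = 19 + 29·((5−19)·5 mod 16) = 19 + 29·10 = 309.
Check: 309 mod 16 = 5, 309 mod 29 = 19.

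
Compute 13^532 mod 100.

By repeated squaring mod 100: 13^1≡13, 13^2≡69, 13^4≡61, 13^8≡21, 13^16≡41, 13^32≡81, 13^64≡61, 13^128≡21, 13^256≡41, 13^512≡81.
Since 532 = 4 + 16 + 512 in binary, 13^532 ≡ 61·41·81 ≡ 81 (mod 100).

81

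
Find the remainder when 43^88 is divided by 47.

9

Successive squares of 43 mod 47: 43^1≡43, 43^2≡16, 43^4≡21, 43^8≡18, 43^16≡42, 43^32≡25, 43^64≡14.
Since 88 = 8 + 16 + 64 in binary, 43^88 ≡ 18·42·14 ≡ 9 (mod 47).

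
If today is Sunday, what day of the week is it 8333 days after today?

Wednesday

8333 mod 7 = 3 (since 1190·7 = 8330).
Sunday + 3 days → Wednesday.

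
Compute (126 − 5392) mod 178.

5392 = 30·178 + 52, so 5392 mod 178 = 52.
(126 − 52) mod 178 = 74.

74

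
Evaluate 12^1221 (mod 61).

34

By repeated squaring mod 61: 12^1≡12, 12^2≡22, 12^4≡57, 12^8≡16, 12^16≡12, 12^32≡22, 12^64≡57, 12^128≡16, 12^256≡12, 12^512≡22, 12^1024≡57.
1221 = 1 + 4 + 64 + 128 + 1024, so 12^1221 ≡ 12·57·57·16·57 ≡ 34 (mod 61).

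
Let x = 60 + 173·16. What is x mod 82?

173·16 = 2768.
2768 − 33·82 = 62, so 2768 ≡ 62 (mod 82).
(60 + 62) mod 82 = 40.

40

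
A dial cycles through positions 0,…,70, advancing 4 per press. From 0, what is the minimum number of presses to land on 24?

The inverse of 4 mod 71 is 18 (since 4·18 = 72 ≡ 1).
Multiplying both sides by 18: x ≡ 18·24 = 432 ≡ 6 (mod 71).

6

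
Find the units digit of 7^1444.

1

The units digit of 7^n cycles with period 4: 7, 9, 3, 1, …
1444 mod 4 = 0, so the last digit matches 7^4 = 1.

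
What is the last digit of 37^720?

1

Powers of 7 mod 10 repeat with period 4: 7, 9, 3, 1.
720 leaves remainder 0 on division by 4, so 37^720 ends in 1.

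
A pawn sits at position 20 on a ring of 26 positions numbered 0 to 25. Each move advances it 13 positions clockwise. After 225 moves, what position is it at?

225·13 = 2925.
2925 mod 26 = 13 (since 112·26 = 2912).
(20 + 13) mod 26 = 7.

7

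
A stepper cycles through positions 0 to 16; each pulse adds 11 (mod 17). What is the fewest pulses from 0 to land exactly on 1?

14

17 = 1·11 + 6
11 = 1·6 + 5
6 = 1·5 + 1
5 = 5·1 + 0
Back-substituting gives 11·14 ≡ 1 (mod 17).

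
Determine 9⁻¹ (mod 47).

9·21 = 189 = 4·47 + 1, so 9⁻¹ ≡ 21 (mod 47).

21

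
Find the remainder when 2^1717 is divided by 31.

4

Square-and-reduce mod 31: 2^1≡2, 2^2≡4, 2^4≡16, 2^8≡8, 2^16≡2, 2^32≡4, 2^64≡16, 2^128≡8, 2^256≡2, 2^512≡4, 2^1024≡16.
Since 1717 = 1 + 4 + 16 + 32 + 128 + 512 + 1024 in binary, 2^1717 ≡ 2·16·2·4·8·4·16 ≡ 4 (mod 31).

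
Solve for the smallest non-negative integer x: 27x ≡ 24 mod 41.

The inverse of 27 mod 41 is 38 (since 27·38 = 1026 ≡ 1).
So x ≡ 38·24 = 912 ≡ 10 (mod 41).
Check: 27·10 = 270 = 6·41 + 24.

10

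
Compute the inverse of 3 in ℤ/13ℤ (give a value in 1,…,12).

9

3·9 = 27 = 2·13 + 1, so 3⁻¹ ≡ 9 (mod 13).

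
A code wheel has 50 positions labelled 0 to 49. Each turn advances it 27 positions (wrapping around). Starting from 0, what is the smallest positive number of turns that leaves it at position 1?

27·13 = 351 = 7·50 + 1, so 27⁻¹ ≡ 13 (mod 50).

13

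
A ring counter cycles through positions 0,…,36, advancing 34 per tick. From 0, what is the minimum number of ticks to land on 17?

The inverse of 34 mod 37 is 12 (since 34·12 = 408 ≡ 1).
So x ≡ 12·17 = 204 ≡ 19 (mod 37).

19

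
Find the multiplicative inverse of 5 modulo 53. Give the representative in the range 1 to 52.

32

5·32 = 160 = 3·53 + 1, so 5⁻¹ ≡ 32 (mod 53).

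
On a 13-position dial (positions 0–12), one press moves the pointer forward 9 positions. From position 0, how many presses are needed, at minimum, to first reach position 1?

9·3 = 27 = 2·13 + 1, so 9⁻¹ ≡ 3 (mod 13).

3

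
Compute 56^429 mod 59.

Square-and-reduce mod 59: 56^1≡56, 56^2≡9, 56^4≡22, 56^8≡12, 56^16≡26, 56^32≡27, 56^64≡21, 56^128≡28, 56^256≡17.
429 = 1 + 4 + 8 + 32 + 128 + 256, so 56^429 ≡ 56·22·12·27·28·17 ≡ 14 (mod 59).

14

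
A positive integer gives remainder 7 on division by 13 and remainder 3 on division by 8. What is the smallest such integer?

59

Since 8·5 ≡ 1 (mod 13), take x = 3 + 8·((7−3)·5 mod 13) = 3 + 8·7 = 59.
Check: 59 mod 13 = 7, 59 mod 8 = 3.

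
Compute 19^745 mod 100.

99

By repeated squaring mod 100: 19^1≡19, 19^2≡61, 19^4≡21, 19^8≡41, 19^16≡81, 19^32≡61, 19^64≡21, 19^128≡41, 19^256≡81, 19^512≡61.
Since 745 = 1 + 8 + 32 + 64 + 128 + 512 in binary, 19^745 ≡ 19·41·61·21·41·61 ≡ 99 (mod 100).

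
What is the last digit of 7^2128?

Powers of 7 mod 10 repeat with period 4: 7, 9, 3, 1.
2128 leaves remainder 0 on division by 4, so 7^2128 ends in 1.

1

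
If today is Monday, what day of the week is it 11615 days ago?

Saturday

Dividing 11615 by 7 gives quotient 1659 and remainder 2.
Monday − 2 days → Saturday.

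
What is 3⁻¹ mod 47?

16

3·16 = 48 = 1·47 + 1, so 3⁻¹ ≡ 16 (mod 47).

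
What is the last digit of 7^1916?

Powers of 7 mod 10 repeat with period 4: 7, 9, 3, 1.
1916 leaves remainder 0 on division by 4, so 7^1916 ends in 1.

1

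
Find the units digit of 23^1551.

The units digit of 23^n cycles with period 4: 3, 9, 7, 1, …
1551 leaves remainder 3 on division by 4, so 23^1551 ends in 7.

7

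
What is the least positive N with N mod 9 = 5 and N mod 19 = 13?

x ≡ 5 (mod 9) gives x ∈ {5, 14, 23, 32}.
The first of these with x mod 19 = 13 is 32.

32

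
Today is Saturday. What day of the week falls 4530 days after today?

4530 mod 7 = 1 (since 647·7 = 4529).
Saturday + 1 day → Sunday.

Sunday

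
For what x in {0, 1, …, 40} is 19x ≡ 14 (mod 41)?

18

19⁻¹ ≡ 13 (mod 41) because 19·13 = 247 = 6·41 + 1.
So x ≡ 13·14 = 182 ≡ 18 (mod 41).
Check: 19·18 = 342 = 8·41 + 14.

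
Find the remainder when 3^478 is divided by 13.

Square-and-reduce mod 13: 3^1≡3, 3^2≡9, 3^4≡3, 3^8≡9, 3^16≡3, 3^32≡9, 3^64≡3, 3^128≡9, 3^256≡3.
478 = 2 + 4 + 8 + 16 + 64 + 128 + 256, so 3^478 ≡ 9·3·9·3·3·9·3 ≡ 3 (mod 13).

3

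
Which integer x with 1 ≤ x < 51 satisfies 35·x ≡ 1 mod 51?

51 = 1·35 + 16
35 = 2·16 + 3
16 = 5·3 + 1
3 = 3·1 + 0
Back-substituting gives 35·35 ≡ 1 (mod 51).

35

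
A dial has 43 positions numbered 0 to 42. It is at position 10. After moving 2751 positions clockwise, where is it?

9

Dividing 2751 by 43 gives quotient 63 and remainder 42.
(10 + 42) mod 43 = 9.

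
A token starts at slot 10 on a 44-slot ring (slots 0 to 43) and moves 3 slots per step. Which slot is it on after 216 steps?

216·3 = 648.
648 = 14·44 + 32, so 648 mod 44 = 32.
(10 + 32) mod 44 = 42.

42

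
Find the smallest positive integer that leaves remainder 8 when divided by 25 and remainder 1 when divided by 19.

x ≡ 1 (mod 19) gives x ∈ {1, 20, 39, 58}.
The first of these with x mod 25 = 8 is 58.

58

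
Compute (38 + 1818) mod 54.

20

1818 − 33·54 = 36, so 1818 ≡ 36 (mod 54).
(38 + 36) mod 54 = 20.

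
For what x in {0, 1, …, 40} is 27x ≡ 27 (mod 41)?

27⁻¹ ≡ 38 (mod 41) because 27·38 = 1026 = 25·41 + 1.
Multiplying both sides by 38: x ≡ 38·27 = 1026 ≡ 1 (mod 41).
Check: 27·1 = 27 = 0·41 + 27.

1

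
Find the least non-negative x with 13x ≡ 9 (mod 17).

2

13⁻¹ ≡ 4 (mod 17) because 13·4 = 52 = 3·17 + 1.
Multiplying both sides by 4: x ≡ 4·9 = 36 ≡ 2 (mod 17).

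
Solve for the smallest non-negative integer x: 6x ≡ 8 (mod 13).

10

The inverse of 6 mod 13 is 11 (since 6·11 = 66 ≡ 1).
So x ≡ 11·8 = 88 ≡ 10 (mod 13).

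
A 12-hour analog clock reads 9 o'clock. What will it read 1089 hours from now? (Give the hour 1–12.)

1089 = 90·12 + 9, so 1089 mod 12 = 9.
9 + 9 → 6 on a 12-hour dial.

6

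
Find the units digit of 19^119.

9

Last digits of 9^n: 9, 1 (period 2).
119 mod 2 = 1, so the last digit matches 9^1 = 9.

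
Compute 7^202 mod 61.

Successive squares of 7 mod 61: 7^1≡7, 7^2≡49, 7^4≡22, 7^8≡57, 7^16≡16, 7^32≡12, 7^64≡22, 7^128≡57.
Since 202 = 2 + 8 + 64 + 128 in binary, 7^202 ≡ 49·57·22·57 ≡ 46 (mod 61).

46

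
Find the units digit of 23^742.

9

The units digit of 23^n cycles with period 4: 3, 9, 7, 1, …
742 mod 4 = 2, so the last digit matches 3^2 = 9.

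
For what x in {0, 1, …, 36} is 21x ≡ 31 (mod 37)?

5

21⁻¹ ≡ 30 (mod 37) because 21·30 = 630 = 17·37 + 1.
Multiplying both sides by 30: x ≡ 30·31 = 930 ≡ 5 (mod 37).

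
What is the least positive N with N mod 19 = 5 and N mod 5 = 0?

Since 5·4 ≡ 1 (mod 19), take x = 0 + 5·((5−0)·4 mod 19) = 0 + 5·1 = 5.
Check: 5 mod 19 = 5, 5 mod 5 = 0.

5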